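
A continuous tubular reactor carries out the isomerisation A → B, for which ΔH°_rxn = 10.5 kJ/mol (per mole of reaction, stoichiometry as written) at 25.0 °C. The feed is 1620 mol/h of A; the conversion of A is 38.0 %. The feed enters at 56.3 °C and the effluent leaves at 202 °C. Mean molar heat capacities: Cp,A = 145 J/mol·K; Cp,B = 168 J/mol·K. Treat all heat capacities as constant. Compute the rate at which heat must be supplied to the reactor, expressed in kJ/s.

Q_in = 12.0 kJ/s

Extent of reaction ξ = 0.380 × 1620 = 615.6 mol/h
Reaction term: ξ·ΔH°_rxn = 615.6 × 10.5 = 6463.8 kJ/h
Sensible, feed 56.3→25 °C: -7352.4 kJ/h
Outlet flows (mol/h): A 1004.4, B 615.6
Sensible, products 25→202 °C: 44083 kJ/h
Q = ΔH = 43195 kJ/h = 11.999 kW
Heat supplied = 11.999 kJ/s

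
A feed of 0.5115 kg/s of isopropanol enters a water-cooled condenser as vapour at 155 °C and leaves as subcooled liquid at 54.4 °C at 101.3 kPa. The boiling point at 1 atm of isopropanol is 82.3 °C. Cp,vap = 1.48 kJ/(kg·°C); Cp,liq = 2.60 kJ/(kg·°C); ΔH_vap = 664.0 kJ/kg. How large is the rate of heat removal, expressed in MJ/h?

Q_c = 1550 MJ/h

vapour 155→82.3 °C: -107.6 kJ/kg
condensation at 82.3 °C: -664 kJ/kg
liquid 82.3→54.4 °C: -72.54 kJ/kg
Δh = -107.6 + -664 + -72.54 = -844.14 kJ/kg
Q = ṁ·Δh = 0.5115 kg/s × -844.14 kJ/kg = -431.78 kJ/s
|Q| = 431.78 kW = 1554.4 MJ/h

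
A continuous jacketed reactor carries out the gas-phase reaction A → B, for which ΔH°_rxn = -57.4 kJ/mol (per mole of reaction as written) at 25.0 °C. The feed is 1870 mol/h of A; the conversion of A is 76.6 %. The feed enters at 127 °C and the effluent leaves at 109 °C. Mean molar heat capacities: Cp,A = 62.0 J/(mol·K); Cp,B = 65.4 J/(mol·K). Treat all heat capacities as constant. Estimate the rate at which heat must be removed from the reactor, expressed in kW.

Extent of reaction ξ = 0.766 × 1870 = 1432.4 mol/h
Reaction term: ξ·ΔH°_rxn = 1432.4 × -57.4 = -82221 kJ/h
Sensible, feed 127→25 °C: -11826 kJ/h
Outlet flows (mol/h): A 437.58, B 1432.4
Sensible, products 25→109 °C: 10148 kJ/h
Q = ΔH = -83899 kJ/h = -23.305 kW
Heat removed = 23.305 kW

Q_out = 23.3 kW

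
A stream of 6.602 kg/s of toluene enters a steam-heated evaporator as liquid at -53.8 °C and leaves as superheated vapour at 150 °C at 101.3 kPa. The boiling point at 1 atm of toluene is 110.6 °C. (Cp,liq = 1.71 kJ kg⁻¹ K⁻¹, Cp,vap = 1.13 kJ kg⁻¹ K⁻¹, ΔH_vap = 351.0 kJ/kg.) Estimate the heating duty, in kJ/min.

liquid -53.8→110.6 °C: 281.12 kJ/kg
vaporisation at 110.6 °C: 351 kJ/kg
vapour 110.6→150 °C: 44.522 kJ/kg
Δh = 281.12 + 351 + 44.522 = 676.65 kJ/kg
Q = ṁ·Δh = 6.602 kg/s × 676.65 kJ/kg = 4467.2 kJ/s
|Q| = 4467.2 kW = 268030 kJ/min

Q = 268000 kJ/min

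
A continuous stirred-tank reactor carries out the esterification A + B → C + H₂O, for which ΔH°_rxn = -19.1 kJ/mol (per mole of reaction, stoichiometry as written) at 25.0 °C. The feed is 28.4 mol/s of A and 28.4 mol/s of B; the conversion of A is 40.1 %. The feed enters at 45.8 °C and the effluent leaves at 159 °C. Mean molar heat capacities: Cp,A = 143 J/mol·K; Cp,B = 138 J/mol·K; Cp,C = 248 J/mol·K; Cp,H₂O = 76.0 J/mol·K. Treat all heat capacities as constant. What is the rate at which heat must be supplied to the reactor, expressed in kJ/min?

Extent of reaction ξ = 0.401 × 28.4 = 11.388 mol/s
Reaction term: ξ·ΔH°_rxn = 11.388 × -19.1 = -217.52 kJ/s
Sensible, feed 45.8→25 °C: -165.99 kJ/s
Outlet flows (mol/s): A 17.012, B 17.012, C 11.388, H₂O 11.388
Sensible, products 25→159 °C: 1135 kJ/s
Q = ΔH = 751.48 kJ/s = 751.48 kW
Heat supplied = 45089 kJ/min

Q_in = 45100 kJ/min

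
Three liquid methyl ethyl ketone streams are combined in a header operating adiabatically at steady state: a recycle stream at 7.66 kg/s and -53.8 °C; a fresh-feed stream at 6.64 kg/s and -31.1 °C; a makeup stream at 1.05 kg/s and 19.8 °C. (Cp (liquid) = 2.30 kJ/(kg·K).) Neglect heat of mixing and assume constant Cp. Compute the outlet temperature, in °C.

Energy balance with Q = 0: Σ ṁᵢCp,ᵢ(T_out − Tᵢ) = 0
Σ ṁᵢCp,ᵢTᵢ = 7.66×2.30×-53.8 + 6.64×2.30×-31.1 + 1.05×2.30×19.8 = -1375
Σ ṁᵢCp,ᵢ = 7.66×2.30 + 6.64×2.30 + 1.05×2.30 = 35.305
T_out = -1375 / 35.305 = -38.946 °C

T_out = -38.9 °C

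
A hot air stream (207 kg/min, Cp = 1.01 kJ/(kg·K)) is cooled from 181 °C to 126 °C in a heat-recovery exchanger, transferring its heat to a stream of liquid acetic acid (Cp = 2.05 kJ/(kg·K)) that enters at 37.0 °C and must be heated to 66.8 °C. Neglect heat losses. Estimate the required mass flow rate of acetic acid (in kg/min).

Heat released by hot stream: Q = 207 × 1.01 × (181 − 126) = 11499 kJ/min
Energy balance on cold side (adiabatic exchanger): Q = ṁ_c·Cp_c·(T_c,out − T_c,in)
ṁ_c = 11499 / [2.05 × (66.8 − 37.0)] = 188.23 kg/min

ṁ_c = 188 kg/min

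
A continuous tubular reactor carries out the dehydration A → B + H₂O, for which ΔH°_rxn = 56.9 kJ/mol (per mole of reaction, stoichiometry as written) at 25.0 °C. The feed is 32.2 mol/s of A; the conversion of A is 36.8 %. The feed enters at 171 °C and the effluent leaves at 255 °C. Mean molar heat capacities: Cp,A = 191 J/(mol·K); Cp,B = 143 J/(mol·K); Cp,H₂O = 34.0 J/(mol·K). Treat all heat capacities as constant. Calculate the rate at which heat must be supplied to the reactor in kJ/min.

Extent of reaction ξ = 0.368 × 32.2 = 11.85 mol/s
Reaction term: ξ·ΔH°_rxn = 11.85 × 56.9 = 674.24 kJ/s
Sensible, feed 171→25 °C: -897.93 kJ/s
Outlet flows (mol/s): A 20.35, B 11.85, H₂O 11.85
Sensible, products 25→255 °C: 1376.4 kJ/s
Q = ΔH = 1152.7 kJ/s = 1152.7 kW
Heat supplied = 69162 kJ/min

Q_in = 69200 kJ/min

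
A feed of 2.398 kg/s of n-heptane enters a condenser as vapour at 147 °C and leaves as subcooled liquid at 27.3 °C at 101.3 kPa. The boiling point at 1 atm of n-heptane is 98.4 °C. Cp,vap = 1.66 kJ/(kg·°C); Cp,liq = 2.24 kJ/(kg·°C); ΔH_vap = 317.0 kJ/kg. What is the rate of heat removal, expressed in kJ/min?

Q_c = 80100 kJ/min

vapour 147→98.4 °C: -80.676 kJ/kg
condensation at 98.4 °C: -317 kJ/kg
liquid 98.4→27.3 °C: -159.26 kJ/kg
Δh = -80.676 + -317 + -159.26 = -556.94 kJ/kg
Q = ṁ·Δh = 2.398 kg/s × -556.94 kJ/kg = -1335.5 kJ/s
|Q| = 1335.5 kW = 80133 kJ/min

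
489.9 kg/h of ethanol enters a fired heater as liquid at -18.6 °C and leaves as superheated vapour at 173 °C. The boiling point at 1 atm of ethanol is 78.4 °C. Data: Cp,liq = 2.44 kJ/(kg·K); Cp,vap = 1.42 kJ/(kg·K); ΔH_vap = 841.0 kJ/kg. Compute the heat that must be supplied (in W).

Q = 165000 W

liquid -18.6→78.4 °C: 236.68 kJ/kg
vaporisation at 78.4 °C: 841 kJ/kg
vapour 78.4→173 °C: 134.33 kJ/kg
Δh = 236.68 + 841 + 134.33 = 1212 kJ/kg
Q = ṁ·Δh = 489.9 kg/h × 1212 kJ/kg = 593760 kJ/h
|Q| = 164.93 kW = 164930 W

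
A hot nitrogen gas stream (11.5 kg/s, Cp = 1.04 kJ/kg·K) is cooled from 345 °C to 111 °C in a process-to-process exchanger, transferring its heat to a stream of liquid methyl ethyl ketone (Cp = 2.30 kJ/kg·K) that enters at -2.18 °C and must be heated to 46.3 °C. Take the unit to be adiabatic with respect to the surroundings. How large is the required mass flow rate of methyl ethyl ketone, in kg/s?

ṁ_c = 25.1 kg/s

Heat released by hot stream: Q = 11.5 × 1.04 × (345 − 111) = 2798.6 kJ/s
Energy balance on cold side (adiabatic exchanger): Q = ṁ_c·Cp_c·(T_c,out − T_c,in)
ṁ_c = 2798.6 / [2.30 × (46.3 − -2.18)] = 25.099 kg/s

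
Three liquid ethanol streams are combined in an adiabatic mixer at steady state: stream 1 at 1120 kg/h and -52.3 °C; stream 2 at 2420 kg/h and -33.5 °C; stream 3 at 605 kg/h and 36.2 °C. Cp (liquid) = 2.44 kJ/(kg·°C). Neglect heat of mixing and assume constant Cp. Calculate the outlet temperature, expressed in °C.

Adiabatic, steady state ⇒ Σ ṁᵢCp,ᵢ(T_out − Tᵢ) = 0
T_out = Σ ṁᵢCp,ᵢTᵢ / Σ ṁᵢCp,ᵢ
      = -287300 / 10114 = -28.407 °C

T_out = -28.4 °C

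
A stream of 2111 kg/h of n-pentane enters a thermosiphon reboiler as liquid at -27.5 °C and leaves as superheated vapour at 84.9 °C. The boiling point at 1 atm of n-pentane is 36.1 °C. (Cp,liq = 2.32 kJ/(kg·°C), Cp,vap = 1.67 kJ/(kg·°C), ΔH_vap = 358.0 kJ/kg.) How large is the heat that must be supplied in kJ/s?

Q = 344 kJ/s

liquid -27.5→36.1 °C: 147.55 kJ/kg
vaporisation at 36.1 °C: 358 kJ/kg
vapour 36.1→84.9 °C: 81.496 kJ/kg
Δh = 147.55 + 358 + 81.496 = 587.05 kJ/kg
Q = ṁ·Δh = 2111 kg/h × 587.05 kJ/kg = 1.2393e+06 kJ/h
|Q| = 344.24 kW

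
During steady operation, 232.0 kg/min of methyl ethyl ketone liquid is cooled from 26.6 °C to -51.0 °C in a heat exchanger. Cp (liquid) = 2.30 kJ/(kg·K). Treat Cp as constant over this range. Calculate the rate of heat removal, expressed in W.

Q = ṁ·Cp·ΔT = 232.0 × 2.30 × (-51.0 − 26.6) = -41407 kJ/min
Converting: 41407 / 60 s = 690.12 kW
Cooling duty = 690120 W

Q_c = 690000 W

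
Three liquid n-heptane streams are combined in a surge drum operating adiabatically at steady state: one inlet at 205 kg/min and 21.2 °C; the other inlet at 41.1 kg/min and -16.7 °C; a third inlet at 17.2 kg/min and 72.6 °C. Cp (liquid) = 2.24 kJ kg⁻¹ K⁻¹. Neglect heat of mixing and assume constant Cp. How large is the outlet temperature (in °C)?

T_out = 18.6 °C

No heat crosses the boundary, so H_out = H_in.
T_out = Σ ṁᵢCp,ᵢTᵢ / Σ ṁᵢCp,ᵢ
      = 10995 / 589.79 = 18.642 °C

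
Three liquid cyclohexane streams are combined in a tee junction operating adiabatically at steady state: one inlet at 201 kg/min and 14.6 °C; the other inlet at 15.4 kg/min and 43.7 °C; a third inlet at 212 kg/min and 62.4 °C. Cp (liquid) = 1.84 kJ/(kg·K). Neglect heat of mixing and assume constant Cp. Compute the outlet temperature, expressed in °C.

Adiabatic, steady state ⇒ Σ ṁᵢCp,ᵢ(T_out − Tᵢ) = 0
Σ ṁᵢCp,ᵢTᵢ = 201×1.84×14.6 + 15.4×1.84×43.7 + 212×1.84×62.4 = 30979
Σ ṁᵢCp,ᵢ = 201×1.84 + 15.4×1.84 + 212×1.84 = 788.26
T_out = 30979 / 788.26 = 39.301 °C

T_out = 39.3 °C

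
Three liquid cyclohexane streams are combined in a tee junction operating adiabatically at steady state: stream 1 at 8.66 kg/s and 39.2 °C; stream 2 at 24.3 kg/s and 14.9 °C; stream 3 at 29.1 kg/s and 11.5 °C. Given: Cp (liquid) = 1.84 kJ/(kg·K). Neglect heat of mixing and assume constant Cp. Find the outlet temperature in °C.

No heat crosses the boundary, so H_out = H_in.
T_out = Σ ṁᵢCp,ᵢTᵢ / Σ ṁᵢCp,ᵢ
      = 1906.6 / 114.19 = 16.697 °C

T_out = 16.7 °C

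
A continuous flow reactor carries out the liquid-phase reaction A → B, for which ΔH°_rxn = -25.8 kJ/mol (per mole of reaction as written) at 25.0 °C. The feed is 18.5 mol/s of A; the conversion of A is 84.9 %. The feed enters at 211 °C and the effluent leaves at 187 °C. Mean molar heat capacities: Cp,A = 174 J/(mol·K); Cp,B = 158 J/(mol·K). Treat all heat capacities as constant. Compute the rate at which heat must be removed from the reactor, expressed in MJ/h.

Q_out = 1880 MJ/h

Extent of reaction ξ = 0.849 × 18.5 = 15.707 mol/s
Reaction term: ξ·ΔH°_rxn = 15.707 × -25.8 = -405.23 kJ/s
Sensible, feed 211→25 °C: -598.73 kJ/s
Outlet flows (mol/s): A 2.7935, B 15.707
Sensible, products 25→187 °C: 480.77 kJ/s
Q = ΔH = -523.19 kJ/s = -523.19 kW
Heat removed = 1883.5 MJ/h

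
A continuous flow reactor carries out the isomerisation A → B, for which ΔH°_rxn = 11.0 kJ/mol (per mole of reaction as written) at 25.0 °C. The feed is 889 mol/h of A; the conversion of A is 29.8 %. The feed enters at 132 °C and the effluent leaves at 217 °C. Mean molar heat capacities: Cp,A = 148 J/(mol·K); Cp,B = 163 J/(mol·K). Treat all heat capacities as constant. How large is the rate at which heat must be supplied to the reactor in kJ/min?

Extent of reaction ξ = 0.298 × 889 = 264.92 mol/h
Reaction term: ξ·ΔH°_rxn = 264.92 × 11.0 = 2914.1 kJ/h
Sensible, feed 132→25 °C: -14078 kJ/h
Outlet flows (mol/h): A 624.08, B 264.92
Sensible, products 25→217 °C: 26025 kJ/h
Q = ΔH = 14861 kJ/h = 4.128 kW
Heat supplied = 247.68 kJ/min

Q_in = 248 kJ/min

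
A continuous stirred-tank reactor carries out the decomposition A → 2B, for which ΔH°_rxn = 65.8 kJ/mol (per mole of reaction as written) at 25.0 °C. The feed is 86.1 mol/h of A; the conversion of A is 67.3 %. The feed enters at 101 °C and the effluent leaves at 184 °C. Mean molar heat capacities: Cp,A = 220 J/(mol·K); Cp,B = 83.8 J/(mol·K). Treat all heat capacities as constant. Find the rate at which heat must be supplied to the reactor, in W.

Q_in = 1360 W

Extent of reaction ξ = 0.673 × 86.1 = 57.945 mol/h
Reaction term: ξ·ΔH°_rxn = 57.945 × 65.8 = 3812.8 kJ/h
Sensible, feed 101→25 °C: -1439.6 kJ/h
Outlet flows (mol/h): A 28.155, B 115.89
Sensible, products 25→184 °C: 2529 kJ/h
Q = ΔH = 4902.2 kJ/h = 1.3617 kW
Heat supplied = 1361.7 W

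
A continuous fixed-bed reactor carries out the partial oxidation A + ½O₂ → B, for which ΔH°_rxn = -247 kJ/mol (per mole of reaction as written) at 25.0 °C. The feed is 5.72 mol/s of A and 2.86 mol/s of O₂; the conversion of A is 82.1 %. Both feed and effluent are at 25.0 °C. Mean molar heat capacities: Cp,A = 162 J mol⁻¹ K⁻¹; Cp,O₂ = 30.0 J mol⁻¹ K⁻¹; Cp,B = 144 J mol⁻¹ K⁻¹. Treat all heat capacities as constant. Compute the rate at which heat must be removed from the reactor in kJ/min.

Q_out = 69600 kJ/min

Extent of reaction ξ = 0.821 × 5.72 = 4.6961 mol/s
Reaction term: ξ·ΔH°_rxn = 4.6961 × -247 = -1159.9 kJ/s
Q = ΔH = -1159.9 kJ/s = -1159.9 kW
Heat removed = 69596 kJ/min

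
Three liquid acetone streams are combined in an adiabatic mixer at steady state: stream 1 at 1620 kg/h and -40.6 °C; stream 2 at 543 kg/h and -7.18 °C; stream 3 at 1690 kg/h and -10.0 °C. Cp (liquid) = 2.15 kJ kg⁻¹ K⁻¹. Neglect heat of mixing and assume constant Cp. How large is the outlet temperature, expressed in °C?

T_out = -22.5 °C

Energy balance with Q = 0: Σ ṁᵢCp,ᵢ(T_out − Tᵢ) = 0
Σ ṁᵢCp,ᵢTᵢ = 1620×2.15×-40.6 + 543×2.15×-7.18 + 1690×2.15×-10.0 = -186130
Σ ṁᵢCp,ᵢ = 1620×2.15 + 543×2.15 + 1690×2.15 = 8284
T_out = -186130 / 8284 = -22.468 °C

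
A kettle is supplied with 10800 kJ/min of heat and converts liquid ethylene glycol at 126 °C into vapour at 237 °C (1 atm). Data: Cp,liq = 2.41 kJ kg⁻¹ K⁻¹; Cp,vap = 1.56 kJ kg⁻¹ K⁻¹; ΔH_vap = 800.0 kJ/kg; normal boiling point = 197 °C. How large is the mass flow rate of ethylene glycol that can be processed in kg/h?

ṁ = 627 kg/h

Δh = 2.41×(197−126) + 800.0 + 1.56×(237−197) = 1033.5 kJ/kg
Q = 10800 kJ/min = 180 kJ/s = 648000 kJ/h
ṁ = Q/Δh = 648000 / 1033.5 = 626.99 kg/h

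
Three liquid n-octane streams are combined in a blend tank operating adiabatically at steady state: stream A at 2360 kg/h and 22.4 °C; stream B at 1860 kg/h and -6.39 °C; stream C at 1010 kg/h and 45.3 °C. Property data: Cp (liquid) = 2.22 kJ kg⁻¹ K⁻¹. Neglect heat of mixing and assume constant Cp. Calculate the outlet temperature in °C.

T_out = 16.6 °C

Energy balance with Q = 0: Σ ṁᵢCp,ᵢ(T_out − Tᵢ) = 0
Σ ṁᵢCp,ᵢTᵢ = 2360×2.22×22.4 + 1860×2.22×-6.39 + 1010×2.22×45.3 = 192540
Σ ṁᵢCp,ᵢ = 2360×2.22 + 1860×2.22 + 1010×2.22 = 11611
T_out = 192540 / 11611 = 16.583 °C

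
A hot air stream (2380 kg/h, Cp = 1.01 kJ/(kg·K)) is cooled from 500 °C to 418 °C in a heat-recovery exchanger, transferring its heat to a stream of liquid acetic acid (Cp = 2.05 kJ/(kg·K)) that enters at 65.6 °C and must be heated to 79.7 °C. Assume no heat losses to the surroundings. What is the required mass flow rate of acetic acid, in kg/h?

Heat released by hot stream: Q = 2380 × 1.01 × (500 − 418) = 197110 kJ/h
Energy balance on cold side (adiabatic exchanger): Q = ṁ_c·Cp_c·(T_c,out − T_c,in)
ṁ_c = 197110 / [2.05 × (79.7 − 65.6)] = 6819.3 kg/h

ṁ_c = 6820 kg/h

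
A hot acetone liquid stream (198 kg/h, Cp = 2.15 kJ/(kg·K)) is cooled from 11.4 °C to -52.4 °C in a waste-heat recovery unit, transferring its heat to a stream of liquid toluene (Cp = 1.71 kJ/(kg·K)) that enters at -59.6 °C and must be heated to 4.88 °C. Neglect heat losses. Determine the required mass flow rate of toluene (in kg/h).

ṁ_c = 246 kg/h

Heat released by hot stream: Q = 198 × 2.15 × (11.4 − -52.4) = 27160 kJ/h
Energy balance on cold side (adiabatic exchanger): Q = ṁ_c·Cp_c·(T_c,out − T_c,in)
ṁ_c = 27160 / [1.71 × (4.88 − -59.6)] = 246.32 kg/h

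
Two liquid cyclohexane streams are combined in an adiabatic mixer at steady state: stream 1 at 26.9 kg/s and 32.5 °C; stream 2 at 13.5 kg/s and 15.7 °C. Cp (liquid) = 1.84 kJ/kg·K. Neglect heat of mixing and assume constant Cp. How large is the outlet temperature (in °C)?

Energy balance with Q = 0: Σ ṁᵢCp,ᵢ(T_out − Tᵢ) = 0
T_out = Σ ṁᵢCp,ᵢTᵢ / Σ ṁᵢCp,ᵢ
      = 1998.6 / 74.336 = 26.886 °C

T_out = 26.9 °C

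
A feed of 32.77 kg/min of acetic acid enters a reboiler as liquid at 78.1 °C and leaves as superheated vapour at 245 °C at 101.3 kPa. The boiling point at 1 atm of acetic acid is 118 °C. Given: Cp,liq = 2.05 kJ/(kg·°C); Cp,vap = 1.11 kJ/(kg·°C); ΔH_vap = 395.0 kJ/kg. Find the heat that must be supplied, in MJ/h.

liquid 78.1→118 °C: 81.795 kJ/kg
vaporisation at 118 °C: 395 kJ/kg
vapour 118→245 °C: 140.97 kJ/kg
Δh = 81.795 + 395 + 140.97 = 617.76 kJ/kg
Q = ṁ·Δh = 32.77 kg/min × 617.76 kJ/kg = 20244 kJ/min
|Q| = 337.4 kW = 1214.6 MJ/h

Q = 1210 MJ/h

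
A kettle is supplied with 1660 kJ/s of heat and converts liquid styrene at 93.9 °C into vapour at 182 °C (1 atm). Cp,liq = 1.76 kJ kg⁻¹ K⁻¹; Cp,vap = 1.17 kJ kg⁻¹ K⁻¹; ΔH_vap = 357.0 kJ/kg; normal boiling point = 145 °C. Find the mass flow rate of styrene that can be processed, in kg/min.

Δh = 1.76×(145−93.9) + 357.0 + 1.17×(182−145) = 490.23 kJ/kg
Q = 1660 kJ/s = 1660 kJ/s = 99600 kJ/min
ṁ = Q/Δh = 99600 / 490.23 = 203.17 kg/min

ṁ = 203 kg/min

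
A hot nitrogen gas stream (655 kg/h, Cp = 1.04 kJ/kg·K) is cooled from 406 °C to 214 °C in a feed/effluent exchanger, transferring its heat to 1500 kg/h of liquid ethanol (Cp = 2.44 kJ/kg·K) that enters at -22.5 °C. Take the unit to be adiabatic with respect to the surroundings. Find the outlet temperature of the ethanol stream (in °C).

Heat released by hot stream: Q = 655 × 1.04 × (406 − 214) = 130790 kJ/h
Energy balance on cold side (adiabatic exchanger): Q = ṁ_c·Cp_c·(T_c,out − T_c,in)
T_c,out = -22.5 + 130790/(1500 × 2.44) = 13.235 °C

T_c,out = 13.2 °C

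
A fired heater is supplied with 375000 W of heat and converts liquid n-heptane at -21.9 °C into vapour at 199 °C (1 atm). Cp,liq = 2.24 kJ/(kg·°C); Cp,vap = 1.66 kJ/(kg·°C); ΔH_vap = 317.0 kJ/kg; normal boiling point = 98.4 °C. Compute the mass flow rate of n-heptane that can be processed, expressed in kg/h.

Δh = 2.24×(98.4−-21.9) + 317.0 + 1.66×(199−98.4) = 753.47 kJ/kg
Q = 375000 W = 375 kJ/s = 1.35e+06 kJ/h
ṁ = Q/Δh = 1.35e+06 / 753.47 = 1791.7 kg/h

ṁ = 1790 kg/h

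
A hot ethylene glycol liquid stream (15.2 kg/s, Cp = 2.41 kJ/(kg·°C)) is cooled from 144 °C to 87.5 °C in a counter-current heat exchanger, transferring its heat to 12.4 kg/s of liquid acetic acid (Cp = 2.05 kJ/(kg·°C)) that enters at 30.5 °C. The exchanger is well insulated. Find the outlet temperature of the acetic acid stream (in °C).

T_c,out = 112 °C

Heat released by hot stream: Q = 15.2 × 2.41 × (144 − 87.5) = 2069.7 kJ/s
Energy balance on cold side (adiabatic exchanger): Q = ṁ_c·Cp_c·(T_c,out − T_c,in)
T_c,out = 30.5 + 2069.7/(12.4 × 2.05) = 111.92 °C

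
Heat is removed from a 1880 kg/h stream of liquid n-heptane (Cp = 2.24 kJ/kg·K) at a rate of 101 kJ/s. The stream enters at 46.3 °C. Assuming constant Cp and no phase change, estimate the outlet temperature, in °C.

T_out = -40.0 °C

Q = 101 kJ/s = 363600 kJ/h
ΔT = Q/(ṁ·Cp) = 363600/(1880×2.24) = 86.341 K
T_out = 46.3 − 86.341 = -40.041 °C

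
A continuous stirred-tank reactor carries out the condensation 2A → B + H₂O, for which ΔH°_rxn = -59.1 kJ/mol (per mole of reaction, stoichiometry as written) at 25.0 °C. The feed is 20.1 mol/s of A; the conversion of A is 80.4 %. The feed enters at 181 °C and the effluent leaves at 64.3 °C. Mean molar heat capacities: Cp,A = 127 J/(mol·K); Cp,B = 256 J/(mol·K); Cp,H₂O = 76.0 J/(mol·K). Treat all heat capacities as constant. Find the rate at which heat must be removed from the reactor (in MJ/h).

Q_out = 2700 MJ/h

Extent of reaction ξ = 0.804 × 20.1 / 2 = 8.0802 mol/s
Reaction term: ξ·ΔH°_rxn = 8.0802 × -59.1 = -477.54 kJ/s
Sensible, feed 181→25 °C: -398.22 kJ/s
Outlet flows (mol/s): A 3.9396, B 8.0802, H₂O 8.0802
Sensible, products 25→64.3 °C: 125.09 kJ/s
Q = ΔH = -750.67 kJ/s = -750.67 kW
Heat removed = 2702.4 MJ/h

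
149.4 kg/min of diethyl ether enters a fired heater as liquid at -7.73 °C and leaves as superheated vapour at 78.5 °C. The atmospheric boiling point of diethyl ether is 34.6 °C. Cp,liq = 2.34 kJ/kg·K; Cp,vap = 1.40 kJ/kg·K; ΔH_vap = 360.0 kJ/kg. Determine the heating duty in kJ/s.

Q = 1300 kJ/s

liquid -7.73→34.6 °C: 99.052 kJ/kg
vaporisation at 34.6 °C: 360 kJ/kg
vapour 34.6→78.5 °C: 61.46 kJ/kg
Δh = 99.052 + 360 + 61.46 = 520.51 kJ/kg
Q = ṁ·Δh = 149.4 kg/min × 520.51 kJ/kg = 77765 kJ/min
|Q| = 1296.1 kW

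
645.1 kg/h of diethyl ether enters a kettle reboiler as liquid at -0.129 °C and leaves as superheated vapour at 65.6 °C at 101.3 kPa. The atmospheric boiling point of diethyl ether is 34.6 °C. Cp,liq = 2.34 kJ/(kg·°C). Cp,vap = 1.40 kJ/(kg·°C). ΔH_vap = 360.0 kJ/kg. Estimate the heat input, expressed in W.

liquid -0.129→34.6 °C: 81.266 kJ/kg
vaporisation at 34.6 °C: 360 kJ/kg
vapour 34.6→65.6 °C: 43.4 kJ/kg
Δh = 81.266 + 360 + 43.4 = 484.67 kJ/kg
Q = ṁ·Δh = 645.1 kg/h × 484.67 kJ/kg = 312660 kJ/h
|Q| = 86.849 kW = 86849 W

Q = 86800 W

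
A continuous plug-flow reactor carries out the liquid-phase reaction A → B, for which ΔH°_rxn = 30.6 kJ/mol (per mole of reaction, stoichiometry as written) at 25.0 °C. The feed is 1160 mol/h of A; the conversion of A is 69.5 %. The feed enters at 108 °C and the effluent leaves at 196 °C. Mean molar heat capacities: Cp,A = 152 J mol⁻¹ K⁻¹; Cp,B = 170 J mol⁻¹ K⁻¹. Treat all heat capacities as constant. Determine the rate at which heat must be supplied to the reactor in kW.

Q_in = 11.9 kW

Extent of reaction ξ = 0.695 × 1160 = 806.2 mol/h
Reaction term: ξ·ΔH°_rxn = 806.2 × 30.6 = 24670 kJ/h
Sensible, feed 108→25 °C: -14635 kJ/h
Outlet flows (mol/h): A 353.8, B 806.2
Sensible, products 25→196 °C: 32632 kJ/h
Q = ΔH = 42667 kJ/h = 11.852 kW
Heat supplied = 11.852 kW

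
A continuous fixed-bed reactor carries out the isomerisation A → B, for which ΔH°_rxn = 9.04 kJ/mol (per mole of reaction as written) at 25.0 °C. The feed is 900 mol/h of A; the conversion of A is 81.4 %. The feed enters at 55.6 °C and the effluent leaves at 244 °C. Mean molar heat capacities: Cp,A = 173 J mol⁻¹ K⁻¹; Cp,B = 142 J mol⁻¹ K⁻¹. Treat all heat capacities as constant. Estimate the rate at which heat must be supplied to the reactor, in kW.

Q_in = 8.61 kW

Extent of reaction ξ = 0.814 × 900 = 732.6 mol/h
Reaction term: ξ·ΔH°_rxn = 732.6 × 9.04 = 6622.7 kJ/h
Sensible, feed 55.6→25 °C: -4764.4 kJ/h
Outlet flows (mol/h): A 167.4, B 732.6
Sensible, products 25→244 °C: 29125 kJ/h
Q = ΔH = 30983 kJ/h = 8.6064 kW
Heat supplied = 8.6064 kW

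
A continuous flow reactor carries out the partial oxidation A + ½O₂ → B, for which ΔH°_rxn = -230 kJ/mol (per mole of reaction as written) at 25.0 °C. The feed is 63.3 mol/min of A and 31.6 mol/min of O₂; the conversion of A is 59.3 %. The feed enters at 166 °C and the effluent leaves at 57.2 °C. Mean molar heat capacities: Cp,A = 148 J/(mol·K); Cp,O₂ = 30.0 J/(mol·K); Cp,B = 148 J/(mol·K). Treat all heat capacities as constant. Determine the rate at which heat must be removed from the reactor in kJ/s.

Q_out = 163 kJ/s

Extent of reaction ξ = 0.593 × 63.3 = 37.537 mol/min
Reaction term: ξ·ΔH°_rxn = 37.537 × -230 = -8633.5 kJ/min
Sensible, feed 166→25 °C: -1454.6 kJ/min
Outlet flows (mol/min): A 25.763, O₂ 12.832, B 37.537
Sensible, products 25→57.2 °C: 314.06 kJ/min
Q = ΔH = -9774 kJ/min = -162.9 kW
Heat removed = 162.9 kJ/s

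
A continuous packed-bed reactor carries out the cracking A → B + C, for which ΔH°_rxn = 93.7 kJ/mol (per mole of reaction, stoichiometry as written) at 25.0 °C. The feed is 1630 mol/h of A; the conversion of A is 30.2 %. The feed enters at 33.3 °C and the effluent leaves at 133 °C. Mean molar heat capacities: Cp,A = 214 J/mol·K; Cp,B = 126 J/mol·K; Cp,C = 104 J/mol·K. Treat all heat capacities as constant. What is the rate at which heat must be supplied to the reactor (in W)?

Extent of reaction ξ = 0.302 × 1630 = 492.26 mol/h
Reaction term: ξ·ΔH°_rxn = 492.26 × 93.7 = 46125 kJ/h
Sensible, feed 33.3→25 °C: -2895.2 kJ/h
Outlet flows (mol/h): A 1137.7, B 492.26, C 492.26
Sensible, products 25→133 °C: 38523 kJ/h
Q = ΔH = 81753 kJ/h = 22.709 kW
Heat supplied = 22709 W

Q_in = 22700 W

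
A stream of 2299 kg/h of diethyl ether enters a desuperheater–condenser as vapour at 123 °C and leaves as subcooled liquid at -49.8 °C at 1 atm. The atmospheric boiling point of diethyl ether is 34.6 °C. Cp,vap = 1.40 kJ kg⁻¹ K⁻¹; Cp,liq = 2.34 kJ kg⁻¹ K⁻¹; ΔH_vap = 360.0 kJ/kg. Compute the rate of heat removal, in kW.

vapour 123→34.6 °C: -123.76 kJ/kg
condensation at 34.6 °C: -360 kJ/kg
liquid 34.6→-49.8 °C: -197.5 kJ/kg
Δh = -123.76 + -360 + -197.5 = -681.26 kJ/kg
Q = ṁ·Δh = 2299 kg/h × -681.26 kJ/kg = -1.5662e+06 kJ/h
|Q| = 435.06 kW

Q_c = 435 kW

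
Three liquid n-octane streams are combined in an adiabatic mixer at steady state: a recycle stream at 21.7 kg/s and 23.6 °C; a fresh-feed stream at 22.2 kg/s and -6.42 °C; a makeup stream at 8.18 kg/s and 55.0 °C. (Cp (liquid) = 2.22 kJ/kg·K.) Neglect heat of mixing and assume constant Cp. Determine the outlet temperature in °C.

T_out = 15.7 °C

No heat crosses the boundary, so H_out = H_in.
T_out = Σ ṁᵢCp,ᵢTᵢ / Σ ṁᵢCp,ᵢ
      = 1819.3 / 115.62 = 15.735 °C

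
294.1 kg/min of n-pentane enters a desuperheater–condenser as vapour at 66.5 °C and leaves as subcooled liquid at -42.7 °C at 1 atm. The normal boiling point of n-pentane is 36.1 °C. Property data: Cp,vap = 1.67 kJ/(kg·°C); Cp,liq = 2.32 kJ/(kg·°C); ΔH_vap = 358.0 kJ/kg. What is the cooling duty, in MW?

vapour 66.5→36.1 °C: -50.768 kJ/kg
condensation at 36.1 °C: -358 kJ/kg
liquid 36.1→-42.7 °C: -182.82 kJ/kg
Δh = -50.768 + -358 + -182.82 = -591.58 kJ/kg
Q = ṁ·Δh = 294.1 kg/min × -591.58 kJ/kg = -173980 kJ/min
|Q| = 2899.7 kW = 2.8997 MW

Q_c = 2.90 MW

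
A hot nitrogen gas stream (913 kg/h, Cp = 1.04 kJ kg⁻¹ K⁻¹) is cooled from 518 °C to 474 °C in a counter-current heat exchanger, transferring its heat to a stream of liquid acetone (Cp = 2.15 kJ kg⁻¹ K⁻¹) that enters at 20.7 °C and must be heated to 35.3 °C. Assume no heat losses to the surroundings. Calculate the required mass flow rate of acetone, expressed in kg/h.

ṁ_c = 1330 kg/h

Heat released by hot stream: Q = 913 × 1.04 × (518 − 474) = 41779 kJ/h
Energy balance on cold side (adiabatic exchanger): Q = ṁ_c·Cp_c·(T_c,out − T_c,in)
ṁ_c = 41779 / [2.15 × (35.3 − 20.7)] = 1331 kg/h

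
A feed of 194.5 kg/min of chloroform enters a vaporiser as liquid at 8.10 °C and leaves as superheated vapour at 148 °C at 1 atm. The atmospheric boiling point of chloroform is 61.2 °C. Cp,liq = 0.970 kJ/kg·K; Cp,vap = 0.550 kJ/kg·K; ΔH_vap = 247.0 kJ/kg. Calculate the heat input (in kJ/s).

Q = 1120 kJ/s

liquid 8.10→61.2 °C: 51.507 kJ/kg
vaporisation at 61.2 °C: 247 kJ/kg
vapour 61.2→148 °C: 47.74 kJ/kg
Δh = 51.507 + 247 + 47.74 = 346.25 kJ/kg
Q = ṁ·Δh = 194.5 kg/min × 346.25 kJ/kg = 67345 kJ/min
|Q| = 1122.4 kW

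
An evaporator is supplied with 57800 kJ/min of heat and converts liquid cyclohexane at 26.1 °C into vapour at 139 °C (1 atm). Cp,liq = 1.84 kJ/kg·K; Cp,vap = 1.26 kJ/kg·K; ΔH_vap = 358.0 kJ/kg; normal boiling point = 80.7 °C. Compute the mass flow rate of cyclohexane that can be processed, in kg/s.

ṁ = 1.81 kg/s

Δh = 1.84×(80.7−26.1) + 358.0 + 1.26×(139−80.7) = 531.92 kJ/kg
Q = 57800 kJ/min = 963.33 kJ/s = 963.33 kJ/s
ṁ = Q/Δh = 963.33 / 531.92 = 1.811 kg/s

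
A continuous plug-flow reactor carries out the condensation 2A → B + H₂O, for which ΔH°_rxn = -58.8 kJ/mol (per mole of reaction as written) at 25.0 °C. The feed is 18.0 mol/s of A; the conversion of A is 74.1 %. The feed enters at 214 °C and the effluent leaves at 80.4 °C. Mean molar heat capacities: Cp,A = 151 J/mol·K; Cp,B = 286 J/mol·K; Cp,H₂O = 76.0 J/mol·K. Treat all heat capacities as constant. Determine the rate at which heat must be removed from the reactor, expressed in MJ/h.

Q_out = 2640 MJ/h

Extent of reaction ξ = 0.741 × 18.0 / 2 = 6.669 mol/s
Reaction term: ξ·ΔH°_rxn = 6.669 × -58.8 = -392.14 kJ/s
Sensible, feed 214→25 °C: -513.7 kJ/s
Outlet flows (mol/s): A 4.662, B 6.669, H₂O 6.669
Sensible, products 25→80.4 °C: 172.74 kJ/s
Q = ΔH = -733.09 kJ/s = -733.09 kW
Heat removed = 2639.1 MJ/h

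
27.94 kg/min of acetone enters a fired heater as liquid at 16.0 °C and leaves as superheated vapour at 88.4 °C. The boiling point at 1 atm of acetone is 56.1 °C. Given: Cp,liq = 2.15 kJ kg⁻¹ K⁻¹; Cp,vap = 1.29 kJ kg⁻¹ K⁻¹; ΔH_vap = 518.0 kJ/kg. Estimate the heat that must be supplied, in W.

liquid 16.0→56.1 °C: 86.215 kJ/kg
vaporisation at 56.1 °C: 518 kJ/kg
vapour 56.1→88.4 °C: 41.667 kJ/kg
Δh = 86.215 + 518 + 41.667 = 645.88 kJ/kg
Q = ṁ·Δh = 27.94 kg/min × 645.88 kJ/kg = 18046 kJ/min
|Q| = 300.77 kW = 300770 W

Q = 301000 W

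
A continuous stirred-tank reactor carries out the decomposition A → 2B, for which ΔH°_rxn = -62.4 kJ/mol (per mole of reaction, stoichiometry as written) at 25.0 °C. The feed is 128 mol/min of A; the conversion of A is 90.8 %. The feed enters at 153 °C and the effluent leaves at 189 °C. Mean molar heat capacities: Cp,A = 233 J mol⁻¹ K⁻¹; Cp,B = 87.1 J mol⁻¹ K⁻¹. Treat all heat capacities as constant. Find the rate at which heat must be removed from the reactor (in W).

Q_out = 122000 W

Extent of reaction ξ = 0.908 × 128 = 116.22 mol/min
Reaction term: ξ·ΔH°_rxn = 116.22 × -62.4 = -7252.4 kJ/min
Sensible, feed 153→25 °C: -3817.5 kJ/min
Outlet flows (mol/min): A 11.776, B 232.45
Sensible, products 25→189 °C: 3770.4 kJ/min
Q = ΔH = -7299.5 kJ/min = -121.66 kW
Heat removed = 121660 W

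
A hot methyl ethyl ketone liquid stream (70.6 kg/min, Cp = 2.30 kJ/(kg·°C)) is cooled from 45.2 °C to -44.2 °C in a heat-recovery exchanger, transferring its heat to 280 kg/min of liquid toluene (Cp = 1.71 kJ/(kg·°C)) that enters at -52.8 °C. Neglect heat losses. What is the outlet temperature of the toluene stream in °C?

T_c,out = -22.5 °C

Heat released by hot stream: Q = 70.6 × 2.30 × (45.2 − -44.2) = 14517 kJ/min
Energy balance on cold side (adiabatic exchanger): Q = ṁ_c·Cp_c·(T_c,out − T_c,in)
T_c,out = -52.8 + 14517/(280 × 1.71) = -22.481 °C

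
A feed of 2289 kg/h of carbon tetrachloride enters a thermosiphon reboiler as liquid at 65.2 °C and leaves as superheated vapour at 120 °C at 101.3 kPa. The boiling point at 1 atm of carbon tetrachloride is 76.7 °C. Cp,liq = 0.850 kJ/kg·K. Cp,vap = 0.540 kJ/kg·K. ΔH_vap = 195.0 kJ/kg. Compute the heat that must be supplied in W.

liquid 65.2→76.7 °C: 9.775 kJ/kg
vaporisation at 76.7 °C: 195 kJ/kg
vapour 76.7→120 °C: 23.382 kJ/kg
Δh = 9.775 + 195 + 23.382 = 228.16 kJ/kg
Q = ṁ·Δh = 2289 kg/h × 228.16 kJ/kg = 522250 kJ/h
|Q| = 145.07 kW = 145070 W

Q = 145000 W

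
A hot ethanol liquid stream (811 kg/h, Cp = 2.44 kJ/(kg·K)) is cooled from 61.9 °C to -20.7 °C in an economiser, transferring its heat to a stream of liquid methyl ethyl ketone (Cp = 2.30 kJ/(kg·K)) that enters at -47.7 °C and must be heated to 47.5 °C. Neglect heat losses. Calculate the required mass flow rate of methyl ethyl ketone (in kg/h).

Heat released by hot stream: Q = 811 × 2.44 × (61.9 − -20.7) = 163450 kJ/h
Energy balance on cold side (adiabatic exchanger): Q = ṁ_c·Cp_c·(T_c,out − T_c,in)
ṁ_c = 163450 / [2.30 × (47.5 − -47.7)] = 746.49 kg/h

ṁ_c = 746 kg/h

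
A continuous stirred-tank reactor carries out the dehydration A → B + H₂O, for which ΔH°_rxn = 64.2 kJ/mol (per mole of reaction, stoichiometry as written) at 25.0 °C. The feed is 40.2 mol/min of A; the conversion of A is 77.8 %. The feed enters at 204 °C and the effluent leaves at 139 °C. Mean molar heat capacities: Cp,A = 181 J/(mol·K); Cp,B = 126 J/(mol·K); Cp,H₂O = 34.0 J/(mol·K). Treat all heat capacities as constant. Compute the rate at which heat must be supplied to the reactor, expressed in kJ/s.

Q_in = 24.3 kJ/s

Extent of reaction ξ = 0.778 × 40.2 = 31.276 mol/min
Reaction term: ξ·ΔH°_rxn = 31.276 × 64.2 = 2007.9 kJ/min
Sensible, feed 204→25 °C: -1302.4 kJ/min
Outlet flows (mol/min): A 8.9244, B 31.276, H₂O 31.276
Sensible, products 25→139 °C: 754.61 kJ/min
Q = ΔH = 1460.1 kJ/min = 24.334 kW
Heat supplied = 24.334 kJ/s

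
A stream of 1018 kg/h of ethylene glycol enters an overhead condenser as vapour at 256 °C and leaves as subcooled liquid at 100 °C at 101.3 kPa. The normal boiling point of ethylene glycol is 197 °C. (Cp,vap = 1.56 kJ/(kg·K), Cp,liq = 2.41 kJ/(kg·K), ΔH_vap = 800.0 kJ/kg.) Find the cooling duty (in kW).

vapour 256→197 °C: -92.04 kJ/kg
condensation at 197 °C: -800 kJ/kg
liquid 197→100 °C: -233.77 kJ/kg
Δh = -92.04 + -800 + -233.77 = -1125.8 kJ/kg
Q = ṁ·Δh = 1018 kg/h × -1125.8 kJ/kg = -1.1461e+06 kJ/h
|Q| = 318.35 kW

Q_c = 318 kW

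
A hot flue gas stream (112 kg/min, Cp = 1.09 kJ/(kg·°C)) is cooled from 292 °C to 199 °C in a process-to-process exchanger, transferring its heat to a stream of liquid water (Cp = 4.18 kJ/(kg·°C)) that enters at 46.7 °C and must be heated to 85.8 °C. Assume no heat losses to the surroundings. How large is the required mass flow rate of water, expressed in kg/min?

ṁ_c = 69.5 kg/min

Heat released by hot stream: Q = 112 × 1.09 × (292 − 199) = 11353 kJ/min
Energy balance on cold side (adiabatic exchanger): Q = ṁ_c·Cp_c·(T_c,out − T_c,in)
ṁ_c = 11353 / [4.18 × (85.8 − 46.7)] = 69.466 kg/min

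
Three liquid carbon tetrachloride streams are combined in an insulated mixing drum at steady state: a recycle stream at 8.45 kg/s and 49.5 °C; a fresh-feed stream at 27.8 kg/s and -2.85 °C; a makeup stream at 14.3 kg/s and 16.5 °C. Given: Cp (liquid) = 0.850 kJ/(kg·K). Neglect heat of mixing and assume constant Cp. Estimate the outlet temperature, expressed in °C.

T_out = 11.4 °C

Adiabatic, steady state ⇒ Σ ṁᵢCp,ᵢ(T_out − Tᵢ) = 0
T_out = Σ ṁᵢCp,ᵢTᵢ / Σ ṁᵢCp,ᵢ
      = 488.75 / 42.968 = 11.375 °C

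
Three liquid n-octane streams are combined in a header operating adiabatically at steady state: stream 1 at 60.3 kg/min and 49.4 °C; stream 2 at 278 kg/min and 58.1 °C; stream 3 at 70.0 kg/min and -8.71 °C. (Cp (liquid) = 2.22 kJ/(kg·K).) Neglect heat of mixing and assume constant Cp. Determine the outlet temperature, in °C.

Adiabatic, steady state ⇒ Σ ṁᵢCp,ᵢ(T_out − Tᵢ) = 0
Σ ṁᵢCp,ᵢTᵢ = 60.3×2.22×49.4 + 278×2.22×58.1 + 70.0×2.22×-8.71 = 41116
Σ ṁᵢCp,ᵢ = 60.3×2.22 + 278×2.22 + 70.0×2.22 = 906.43
T_out = 41116 / 906.43 = 45.361 °C

T_out = 45.4 °C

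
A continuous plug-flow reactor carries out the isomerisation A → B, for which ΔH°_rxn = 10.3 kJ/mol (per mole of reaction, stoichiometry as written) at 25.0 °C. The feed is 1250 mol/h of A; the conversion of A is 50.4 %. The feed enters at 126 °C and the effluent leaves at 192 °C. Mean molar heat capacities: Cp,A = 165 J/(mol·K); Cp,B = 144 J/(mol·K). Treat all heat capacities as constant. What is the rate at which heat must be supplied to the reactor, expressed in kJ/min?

Extent of reaction ξ = 0.504 × 1250 = 630 mol/h
Reaction term: ξ·ΔH°_rxn = 630 × 10.3 = 6489 kJ/h
Sensible, feed 126→25 °C: -20831 kJ/h
Outlet flows (mol/h): A 620, B 630
Sensible, products 25→192 °C: 32234 kJ/h
Q = ΔH = 17892 kJ/h = 4.97 kW
Heat supplied = 298.2 kJ/min

Q_in = 298 kJ/min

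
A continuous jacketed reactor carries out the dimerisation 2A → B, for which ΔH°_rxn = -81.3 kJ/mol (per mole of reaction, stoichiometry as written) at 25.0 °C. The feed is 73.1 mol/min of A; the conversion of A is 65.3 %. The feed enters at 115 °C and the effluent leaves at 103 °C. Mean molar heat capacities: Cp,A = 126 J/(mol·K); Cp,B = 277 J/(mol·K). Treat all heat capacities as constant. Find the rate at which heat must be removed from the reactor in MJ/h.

Extent of reaction ξ = 0.653 × 73.1 / 2 = 23.867 mol/min
Reaction term: ξ·ΔH°_rxn = 23.867 × -81.3 = -1940.4 kJ/min
Sensible, feed 115→25 °C: -828.95 kJ/min
Outlet flows (mol/min): A 25.366, B 23.867
Sensible, products 25→103 °C: 764.97 kJ/min
Q = ΔH = -2004.4 kJ/min = -33.406 kW
Heat removed = 120.26 MJ/h

Q_out = 120 MJ/h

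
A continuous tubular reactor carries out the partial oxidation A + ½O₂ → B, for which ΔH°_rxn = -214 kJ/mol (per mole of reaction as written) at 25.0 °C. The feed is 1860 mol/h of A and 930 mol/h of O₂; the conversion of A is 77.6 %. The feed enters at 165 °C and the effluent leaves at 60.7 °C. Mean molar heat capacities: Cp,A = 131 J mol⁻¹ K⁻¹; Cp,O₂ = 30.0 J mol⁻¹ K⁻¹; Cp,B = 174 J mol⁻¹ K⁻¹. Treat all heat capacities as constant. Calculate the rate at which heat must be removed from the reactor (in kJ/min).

Q_out = 5600 kJ/min

Extent of reaction ξ = 0.776 × 1860 = 1443.4 mol/h
Reaction term: ξ·ΔH°_rxn = 1443.4 × -214 = -308880 kJ/h
Sensible, feed 165→25 °C: -38018 kJ/h
Outlet flows (mol/h): A 416.64, O₂ 208.32, B 1443.4
Sensible, products 25→60.7 °C: 11137 kJ/h
Q = ΔH = -335760 kJ/h = -93.267 kW
Heat removed = 5596 kJ/min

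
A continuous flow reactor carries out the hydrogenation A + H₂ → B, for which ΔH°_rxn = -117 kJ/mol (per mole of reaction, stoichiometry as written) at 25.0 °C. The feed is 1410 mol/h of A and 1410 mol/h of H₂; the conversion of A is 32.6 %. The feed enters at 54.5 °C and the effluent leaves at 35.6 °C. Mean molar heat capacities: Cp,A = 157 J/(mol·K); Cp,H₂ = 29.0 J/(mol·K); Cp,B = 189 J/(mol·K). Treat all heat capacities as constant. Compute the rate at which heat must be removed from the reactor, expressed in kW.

Q_out = 16.3 kW

Extent of reaction ξ = 0.326 × 1410 = 459.66 mol/h
Reaction term: ξ·ΔH°_rxn = 459.66 × -117 = -53780 kJ/h
Sensible, feed 54.5→25 °C: -7736.7 kJ/h
Outlet flows (mol/h): A 950.34, H₂ 950.34, B 459.66
Sensible, products 25→35.6 °C: 2794.6 kJ/h
Q = ΔH = -58722 kJ/h = -16.312 kW
Heat removed = 16.312 kW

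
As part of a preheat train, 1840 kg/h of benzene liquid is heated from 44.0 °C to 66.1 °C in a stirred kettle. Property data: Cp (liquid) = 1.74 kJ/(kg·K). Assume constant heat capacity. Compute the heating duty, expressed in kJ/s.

Q = 19.7 kJ/s

Q = ṁ·Cp·ΔT = 1840 × 1.74 × (66.1 − 44.0) = 70755 kJ/h
Converting: 70755 / 3600 s = 19.654 kW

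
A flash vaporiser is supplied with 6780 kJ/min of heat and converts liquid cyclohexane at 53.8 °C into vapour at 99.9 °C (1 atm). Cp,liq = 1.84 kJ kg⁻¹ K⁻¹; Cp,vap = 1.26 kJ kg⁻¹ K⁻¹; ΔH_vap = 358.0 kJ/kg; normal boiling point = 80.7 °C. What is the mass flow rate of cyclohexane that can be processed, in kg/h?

Δh = 1.84×(80.7−53.8) + 358.0 + 1.26×(99.9−80.7) = 431.69 kJ/kg
Q = 6780 kJ/min = 113 kJ/s = 406800 kJ/h
ṁ = Q/Δh = 406800 / 431.69 = 942.35 kg/h

ṁ = 942 kg/h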